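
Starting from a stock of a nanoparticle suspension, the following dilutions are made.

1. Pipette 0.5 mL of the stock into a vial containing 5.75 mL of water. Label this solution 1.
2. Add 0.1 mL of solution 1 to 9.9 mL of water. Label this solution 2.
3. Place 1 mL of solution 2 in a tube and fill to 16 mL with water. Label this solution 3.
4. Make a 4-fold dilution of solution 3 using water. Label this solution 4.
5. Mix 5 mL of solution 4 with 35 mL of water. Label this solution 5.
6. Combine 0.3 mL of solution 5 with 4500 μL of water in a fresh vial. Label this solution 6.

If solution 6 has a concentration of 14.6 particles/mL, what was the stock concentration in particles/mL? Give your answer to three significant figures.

Step 1: 0.5 mL + 5.75 mL = 6.25 mL total → factor 6.25/0.5 = 12.5
Step 2: 0.1 mL + 9.9 mL = 10 mL total → factor 10/0.1 = 100
Step 3: 1 mL brought to 16 mL → factor 16/1 = 16
Step 4: 4-fold → factor 4
Step 5: 5 mL + 35 mL = 40 mL total → factor 40/5 = 8
Step 6: 0.3 mL + 4500 μL = 4.8 mL total → factor 4.8/0.3 = 16
Overall dilution factor = 12.5 × 100 × 16 × 4 × 8 × 16 = 1.024 × 10^7
Stock = 14.6 particles/mL × 1.024 × 10^7 = 1.50 × 10^8 particles/mL

1.50 × 10^8 particles/mL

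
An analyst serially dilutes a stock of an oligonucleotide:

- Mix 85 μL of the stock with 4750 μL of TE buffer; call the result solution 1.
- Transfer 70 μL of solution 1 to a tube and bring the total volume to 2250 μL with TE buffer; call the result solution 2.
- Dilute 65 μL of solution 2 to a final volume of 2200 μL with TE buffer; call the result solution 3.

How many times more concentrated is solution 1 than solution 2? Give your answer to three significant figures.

Step 1: 85 μL + 4750 μL = 4835 μL total → factor 4835/85 = 56.882
Step 2: 70 μL brought to 2250 μL → factor 2250/70 = 32.143
Dilution factor to solution 1 = 56.882; to solution 2 = 1828.4
[solution 1]/[solution 2] = (factor to solution 2)/(factor to solution 1) = 1828.4/56.882 = 32.1

32.1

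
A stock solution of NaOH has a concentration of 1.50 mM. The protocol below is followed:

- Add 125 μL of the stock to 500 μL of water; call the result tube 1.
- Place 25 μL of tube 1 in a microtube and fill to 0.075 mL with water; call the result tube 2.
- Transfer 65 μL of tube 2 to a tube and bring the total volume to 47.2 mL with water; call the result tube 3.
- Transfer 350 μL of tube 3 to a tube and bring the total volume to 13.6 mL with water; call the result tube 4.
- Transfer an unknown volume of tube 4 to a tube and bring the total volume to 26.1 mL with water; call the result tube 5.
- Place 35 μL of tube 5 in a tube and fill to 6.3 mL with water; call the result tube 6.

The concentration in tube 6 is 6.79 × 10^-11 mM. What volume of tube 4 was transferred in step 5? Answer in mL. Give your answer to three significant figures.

Step 1: 125 μL + 500 μL = 625 μL total → factor 625/125 = 5
Step 2: 25 μL brought to 0.075 mL → factor 75/25 = 3
Step 3: 65 μL brought to 47.2 mL → factor 47200/65 = 726.15
Step 4: 350 μL brought to 13.6 mL → factor 13600/350 = 38.857
Step 5: v brought to 26.1 mL → factor = 26.1 mL/v
Step 6: 35 μL brought to 6.3 mL → factor 6300/35 = 180
Product of known-step factors = 7.6184 × 10^7
Overall factor = 1.50 mM / (6.79 × 10^-11 mM) = 2.2091 × 10^10
Step-5 factor = 2.2091 × 10^10 / 7.6184 × 10^7 = 289.97
v = 26.1 mL / 289.97 = 0.0900 mL

0.0900 mL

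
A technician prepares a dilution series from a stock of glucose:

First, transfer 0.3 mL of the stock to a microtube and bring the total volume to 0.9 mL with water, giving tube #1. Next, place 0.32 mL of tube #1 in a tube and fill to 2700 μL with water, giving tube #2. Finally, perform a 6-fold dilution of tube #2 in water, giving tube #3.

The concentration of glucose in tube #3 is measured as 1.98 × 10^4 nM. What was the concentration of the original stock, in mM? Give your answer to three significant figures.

3.01 mM

Step 1: 0.3 mL brought to 0.9 mL → factor 0.9/0.3 = 3
Step 2: 0.32 mL brought to 2700 μL → factor 2.7/0.32 = 8.4375
Step 3: 6-fold → factor 6
Overall dilution factor = 3 × 8.4375 × 6 = 151.88
Stock = 1.98 × 10^4 nM × 151.88 = 3.007 × 10^6 nM = 3.01 mM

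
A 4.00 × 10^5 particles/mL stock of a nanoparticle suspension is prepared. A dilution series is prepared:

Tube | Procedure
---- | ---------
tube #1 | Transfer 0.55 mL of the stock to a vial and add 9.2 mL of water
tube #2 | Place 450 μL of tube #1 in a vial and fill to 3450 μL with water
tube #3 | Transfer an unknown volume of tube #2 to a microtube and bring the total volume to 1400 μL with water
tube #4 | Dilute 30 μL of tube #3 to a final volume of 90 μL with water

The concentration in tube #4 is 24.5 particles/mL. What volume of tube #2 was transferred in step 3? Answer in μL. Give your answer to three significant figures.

Step 1: 0.55 mL + 9.2 mL = 9.75 mL total → factor 9.75/0.55 = 17.727
Step 2: 450 μL brought to 3450 μL → factor 3450/450 = 7.6667
Step 3: v brought to 1400 μL → factor = 1400 μL/v
Step 4: 30 μL brought to 90 μL → factor 90/30 = 3
Product of known-step factors = 407.73
Overall factor = 4.00 × 10^5 particles/mL / (24.5 particles/mL) = 16327
Step-3 factor = 16327 / 407.73 = 40.043
v = 1400 μL / 40.043 = 35.0 μL

35.0 μL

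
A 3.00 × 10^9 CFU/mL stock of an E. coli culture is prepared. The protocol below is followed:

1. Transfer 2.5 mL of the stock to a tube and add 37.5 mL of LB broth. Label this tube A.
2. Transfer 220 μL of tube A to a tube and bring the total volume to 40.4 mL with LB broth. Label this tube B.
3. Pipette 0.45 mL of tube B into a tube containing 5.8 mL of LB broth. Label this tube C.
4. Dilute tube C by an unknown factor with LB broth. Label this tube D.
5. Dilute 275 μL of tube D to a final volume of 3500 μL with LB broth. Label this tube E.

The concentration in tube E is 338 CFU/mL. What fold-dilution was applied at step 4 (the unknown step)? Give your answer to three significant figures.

Step 1: 2.5 mL + 37.5 mL = 40 mL total → factor 40/2.5 = 16
Step 2: 220 μL brought to 40.4 mL → factor 40400/220 = 183.64
Step 3: 0.45 mL + 5.8 mL = 6.25 mL total → factor 6.25/0.45 = 13.889
Step 4: unknown factor x
Step 5: 275 μL brought to 3500 μL → factor 3500/275 = 12.727
Product of known-step factors = 5.1938 × 10^5
Overall factor = 3.00 × 10^9 CFU/mL / (338 CFU/mL) = 8.8757 × 10^6
x = 8.8757 × 10^6 / 5.1938 × 10^5 = 17.1

17.1-fold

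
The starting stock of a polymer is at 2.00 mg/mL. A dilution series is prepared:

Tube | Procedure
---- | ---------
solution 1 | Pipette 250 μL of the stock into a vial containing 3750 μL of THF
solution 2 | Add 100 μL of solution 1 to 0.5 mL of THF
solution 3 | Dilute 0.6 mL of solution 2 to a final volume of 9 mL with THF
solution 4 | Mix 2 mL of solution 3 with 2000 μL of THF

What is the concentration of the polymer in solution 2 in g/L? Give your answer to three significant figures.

0.0208 g/L

Step 1: 250 μL + 3750 μL = 4000 μL total → factor 4000/250 = 16
Step 2: 100 μL + 0.5 mL = 600 μL total → factor 600/100 = 6
Dilution factor through solution 2 = 16 × 6 = 96
[solution 2] = 2.00 mg/mL / 96 = 0.02083 mg/mL = 0.0208 g/L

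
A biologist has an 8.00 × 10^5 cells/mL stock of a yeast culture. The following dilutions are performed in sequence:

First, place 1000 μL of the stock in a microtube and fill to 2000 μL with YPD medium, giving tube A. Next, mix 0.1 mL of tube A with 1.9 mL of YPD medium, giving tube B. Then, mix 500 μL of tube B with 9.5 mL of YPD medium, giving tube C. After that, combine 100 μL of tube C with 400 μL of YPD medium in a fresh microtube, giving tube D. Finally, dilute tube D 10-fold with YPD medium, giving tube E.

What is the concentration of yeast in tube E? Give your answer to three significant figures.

Step 1: 1000 μL brought to 2000 μL → factor 2000/1000 = 2
Step 2: 0.1 mL + 1.9 mL = 2 mL total → factor 2/0.1 = 20
Step 3: 500 μL + 9.5 mL = 10000 μL total → factor 10000/500 = 20
Step 4: 100 μL + 400 μL = 500 μL total → factor 500/100 = 5
Step 5: 10-fold → factor 10
Overall dilution factor = 2 × 20 × 20 × 5 × 10 = 40000
Final = 8.00 × 10^5 cells/mL / 40000 = 20.0 cells/mL

20.0 cells/mL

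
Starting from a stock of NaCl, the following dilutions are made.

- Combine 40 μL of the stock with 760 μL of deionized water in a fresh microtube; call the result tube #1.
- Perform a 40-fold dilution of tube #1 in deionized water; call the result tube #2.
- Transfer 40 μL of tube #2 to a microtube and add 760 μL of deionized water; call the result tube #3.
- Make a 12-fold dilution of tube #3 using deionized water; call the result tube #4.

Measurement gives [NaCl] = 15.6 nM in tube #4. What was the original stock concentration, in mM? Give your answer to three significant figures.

3.00 mM

Step 1: 40 μL + 760 μL = 800 μL total → factor 800/40 = 20
Step 2: 40-fold → factor 40
Step 3: 40 μL + 760 μL = 800 μL total → factor 800/40 = 20
Step 4: 12-fold → factor 12
Overall dilution factor = 20 × 40 × 20 × 12 = 1.92 × 10^5
Stock = 15.6 nM × 1.92 × 10^5 = 2.995 × 10^6 nM = 3.00 mM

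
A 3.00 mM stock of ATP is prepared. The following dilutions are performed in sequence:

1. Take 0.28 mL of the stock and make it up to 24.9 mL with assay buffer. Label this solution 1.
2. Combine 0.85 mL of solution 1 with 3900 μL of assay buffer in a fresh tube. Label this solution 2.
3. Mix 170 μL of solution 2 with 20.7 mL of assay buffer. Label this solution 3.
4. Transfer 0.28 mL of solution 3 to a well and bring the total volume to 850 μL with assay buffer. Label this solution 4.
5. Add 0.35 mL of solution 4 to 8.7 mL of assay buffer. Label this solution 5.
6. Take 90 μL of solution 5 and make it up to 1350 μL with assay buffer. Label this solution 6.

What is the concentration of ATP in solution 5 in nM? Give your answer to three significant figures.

Step 1: 0.28 mL brought to 24.9 mL → factor 24.9/0.28 = 88.929
Step 2: 0.85 mL + 3900 μL = 4.75 mL total → factor 4.75/0.85 = 5.5882
Step 3: 170 μL + 20.7 mL = 20870 μL total → factor 20870/170 = 122.76
Step 4: 0.28 mL brought to 850 μL → factor 0.85/0.28 = 3.0357
Step 5: 0.35 mL + 8.7 mL = 9.05 mL total → factor 9.05/0.35 = 25.857
Dilution factor through solution 5 = 88.929 × 5.5882 × 122.76 × 3.0357 × 25.857 = 4.7888 × 10^6
[solution 5] = 3.00 mM / 4.7888 × 10^6 = 6.265 × 10^-7 mM = 0.626 nM

0.626 nM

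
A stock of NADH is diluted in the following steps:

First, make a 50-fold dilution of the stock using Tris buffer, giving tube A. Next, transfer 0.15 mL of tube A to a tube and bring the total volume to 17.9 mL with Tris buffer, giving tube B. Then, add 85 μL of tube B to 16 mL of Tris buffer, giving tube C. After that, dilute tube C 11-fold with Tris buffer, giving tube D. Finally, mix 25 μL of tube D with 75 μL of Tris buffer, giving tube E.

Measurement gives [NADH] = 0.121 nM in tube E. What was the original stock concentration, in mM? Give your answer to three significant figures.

6.01 mM

Step 1: 50-fold → factor 50
Step 2: 0.15 mL brought to 17.9 mL → factor 17.9/0.15 = 119.33
Step 3: 85 μL + 16 mL = 16085 μL total → factor 16085/85 = 189.24
Step 4: 11-fold → factor 11
Step 5: 25 μL + 75 μL = 100 μL total → factor 100/25 = 4
Overall dilution factor = 50 × 119.33 × 189.24 × 11 × 4 = 4.9681 × 10^7
Stock = 0.121 nM × 4.9681 × 10^7 = 6.011 × 10^6 nM = 6.01 mM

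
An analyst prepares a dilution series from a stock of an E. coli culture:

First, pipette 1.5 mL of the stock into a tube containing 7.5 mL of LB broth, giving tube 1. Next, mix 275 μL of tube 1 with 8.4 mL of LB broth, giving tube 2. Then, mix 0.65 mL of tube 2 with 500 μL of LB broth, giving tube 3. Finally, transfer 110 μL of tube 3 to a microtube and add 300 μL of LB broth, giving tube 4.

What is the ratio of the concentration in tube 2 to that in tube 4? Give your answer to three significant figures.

Step 1: 1.5 mL + 7.5 mL = 9 mL total → factor 9/1.5 = 6
Step 2: 275 μL + 8.4 mL = 8675 μL total → factor 8675/275 = 31.545
Step 3: 0.65 mL + 500 μL = 1.15 mL total → factor 1.15/0.65 = 1.7692
Step 4: 110 μL + 300 μL = 410 μL total → factor 410/110 = 3.7273
Dilution factor to tube 2 = 189.27; to tube 4 = 1248.1
[tube 2]/[tube 4] = (factor to tube 4)/(factor to tube 2) = 1248.1/189.27 = 6.59

6.59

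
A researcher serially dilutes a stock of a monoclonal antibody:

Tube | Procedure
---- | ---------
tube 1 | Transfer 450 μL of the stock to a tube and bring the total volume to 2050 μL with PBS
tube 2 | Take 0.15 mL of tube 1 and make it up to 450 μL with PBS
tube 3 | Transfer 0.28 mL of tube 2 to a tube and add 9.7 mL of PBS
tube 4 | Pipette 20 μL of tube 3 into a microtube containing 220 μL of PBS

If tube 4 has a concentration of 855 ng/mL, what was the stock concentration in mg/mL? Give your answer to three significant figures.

5.00 mg/mL

Step 1: 450 μL brought to 2050 μL → factor 2050/450 = 4.5556
Step 2: 0.15 mL brought to 450 μL → factor 0.45/0.15 = 3
Step 3: 0.28 mL + 9.7 mL = 9.98 mL total → factor 9.98/0.28 = 35.643
Step 4: 20 μL + 220 μL = 240 μL total → factor 240/20 = 12
Overall dilution factor = 4.5556 × 3 × 35.643 × 12 = 5845.4
Stock = 855 ng/mL × 5845.4 = 4.998 × 10^6 ng/mL = 5.00 mg/mL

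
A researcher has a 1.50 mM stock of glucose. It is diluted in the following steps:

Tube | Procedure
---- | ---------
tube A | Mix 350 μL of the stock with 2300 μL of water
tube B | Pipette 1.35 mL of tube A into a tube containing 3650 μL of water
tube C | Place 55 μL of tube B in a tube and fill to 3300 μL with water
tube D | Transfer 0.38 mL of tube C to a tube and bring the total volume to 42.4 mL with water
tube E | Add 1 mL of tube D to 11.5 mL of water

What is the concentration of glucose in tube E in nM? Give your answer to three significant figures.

0.639 nM

Step 1: 350 μL + 2300 μL = 2650 μL total → factor 2650/350 = 7.5714
Step 2: 1.35 mL + 3650 μL = 5 mL total → factor 5/1.35 = 3.7037
Step 3: 55 μL brought to 3300 μL → factor 3300/55 = 60
Step 4: 0.38 mL brought to 42.4 mL → factor 42.4/0.38 = 111.58
Step 5: 1 mL + 11.5 mL = 12.5 mL total → factor 12.5/1 = 12.5
Overall dilution factor = 7.5714 × 3.7037 × 60 × 111.58 × 12.5 = 2.3467 × 10^6
Final = 1.50 mM / 2.3467 × 10^6 = 6.392 × 10^-7 mM = 0.639 nM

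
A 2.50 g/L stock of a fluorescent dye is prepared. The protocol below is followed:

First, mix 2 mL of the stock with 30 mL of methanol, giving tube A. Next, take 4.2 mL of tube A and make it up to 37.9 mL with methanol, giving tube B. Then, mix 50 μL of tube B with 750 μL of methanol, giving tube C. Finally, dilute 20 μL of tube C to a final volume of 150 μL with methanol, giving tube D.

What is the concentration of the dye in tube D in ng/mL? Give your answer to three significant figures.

Step 1: 2 mL + 30 mL = 32 mL total → factor 32/2 = 16
Step 2: 4.2 mL brought to 37.9 mL → factor 37.9/4.2 = 9.0238
Step 3: 50 μL + 750 μL = 800 μL total → factor 800/50 = 16
Step 4: 20 μL brought to 150 μL → factor 150/20 = 7.5
Overall dilution factor = 16 × 9.0238 × 16 × 7.5 = 17326
Final = 2.50 g/L / 17326 = 0.0001443 g/L = 144 ng/mL

144 ng/mL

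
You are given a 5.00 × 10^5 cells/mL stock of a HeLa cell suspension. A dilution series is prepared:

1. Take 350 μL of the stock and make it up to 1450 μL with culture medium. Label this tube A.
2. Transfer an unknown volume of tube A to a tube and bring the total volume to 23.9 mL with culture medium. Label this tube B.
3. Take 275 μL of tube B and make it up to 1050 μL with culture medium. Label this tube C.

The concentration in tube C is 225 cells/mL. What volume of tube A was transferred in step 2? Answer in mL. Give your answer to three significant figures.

0.170 mL

Step 1: 350 μL brought to 1450 μL → factor 1450/350 = 4.1429
Step 2: v brought to 23.9 mL → factor = 23.9 mL/v
Step 3: 275 μL brought to 1050 μL → factor 1050/275 = 3.8182
Product of known-step factors = 15.818
Overall factor = 5.00 × 10^5 cells/mL / (225 cells/mL) = 2222.2
Step-2 factor = 2222.2 / 15.818 = 140.49
v = 23.9 mL / 140.49 = 0.170 mL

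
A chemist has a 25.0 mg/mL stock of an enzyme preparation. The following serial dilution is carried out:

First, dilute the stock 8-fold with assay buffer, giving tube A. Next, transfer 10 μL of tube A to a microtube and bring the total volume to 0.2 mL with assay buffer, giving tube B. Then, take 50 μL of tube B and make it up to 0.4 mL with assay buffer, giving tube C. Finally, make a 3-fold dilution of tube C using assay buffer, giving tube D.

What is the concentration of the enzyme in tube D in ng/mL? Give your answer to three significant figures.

Step 1: 8-fold → factor 8
Step 2: 10 μL brought to 0.2 mL → factor 200/10 = 20
Step 3: 50 μL brought to 0.4 mL → factor 400/50 = 8
Step 4: 3-fold → factor 3
Overall dilution factor = 8 × 20 × 8 × 3 = 3840
Final = 25.0 mg/mL / 3840 = 0.006510 mg/mL = 6.51 × 10^3 ng/mL

6.51 × 10^3 ng/mL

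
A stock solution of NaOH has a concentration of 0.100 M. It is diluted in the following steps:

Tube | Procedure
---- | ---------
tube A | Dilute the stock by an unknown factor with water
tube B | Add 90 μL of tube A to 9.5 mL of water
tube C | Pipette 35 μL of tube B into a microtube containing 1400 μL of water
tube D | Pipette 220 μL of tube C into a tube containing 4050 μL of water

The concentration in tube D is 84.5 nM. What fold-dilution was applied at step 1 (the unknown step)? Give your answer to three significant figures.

Step 1: unknown factor x
Step 2: 90 μL + 9.5 mL = 9590 μL total → factor 9590/90 = 106.56
Step 3: 35 μL + 1400 μL = 1435 μL total → factor 1435/35 = 41
Step 4: 220 μL + 4050 μL = 4270 μL total → factor 4270/220 = 19.409
Product of known-step factors = 84794
Overall factor = 0.100 M / (84.5 nM) = 1.1834 × 10^6
x = 1.1834 × 10^6 / 84794 = 14.0

14.0-fold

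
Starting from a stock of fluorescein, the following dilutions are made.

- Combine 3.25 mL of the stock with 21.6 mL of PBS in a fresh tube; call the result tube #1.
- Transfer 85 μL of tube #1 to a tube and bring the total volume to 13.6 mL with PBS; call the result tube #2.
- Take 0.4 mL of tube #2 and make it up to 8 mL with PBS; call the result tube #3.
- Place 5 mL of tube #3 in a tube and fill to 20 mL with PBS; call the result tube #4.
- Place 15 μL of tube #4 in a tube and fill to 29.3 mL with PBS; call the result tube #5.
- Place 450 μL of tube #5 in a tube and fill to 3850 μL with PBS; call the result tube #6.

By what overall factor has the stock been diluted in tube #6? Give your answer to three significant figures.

Step 1: 3.25 mL + 21.6 mL = 24.85 mL total → factor 24.85/3.25 = 7.6462
Step 2: 85 μL brought to 13.6 mL → factor 13600/85 = 160
Step 3: 0.4 mL brought to 8 mL → factor 8/0.4 = 20
Step 4: 5 mL brought to 20 mL → factor 20/5 = 4
Step 5: 15 μL brought to 29.3 mL → factor 29300/15 = 1953.3
Step 6: 450 μL brought to 3850 μL → factor 3850/450 = 8.5556
Overall dilution factor = 7.6462 × 160 × 20 × 4 × 1953.3 × 8.5556 = 1.6356 × 10^9

1.64 × 10^9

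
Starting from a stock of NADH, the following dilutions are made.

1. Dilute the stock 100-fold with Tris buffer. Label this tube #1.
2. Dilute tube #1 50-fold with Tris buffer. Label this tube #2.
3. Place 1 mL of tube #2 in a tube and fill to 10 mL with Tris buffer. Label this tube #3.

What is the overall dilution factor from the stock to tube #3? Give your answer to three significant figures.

Step 1: 100-fold → factor 100
Step 2: 50-fold → factor 50
Step 3: 1 mL brought to 10 mL → factor 10/1 = 10
Overall dilution factor = 100 × 50 × 10 = 50000

5.00 × 10^4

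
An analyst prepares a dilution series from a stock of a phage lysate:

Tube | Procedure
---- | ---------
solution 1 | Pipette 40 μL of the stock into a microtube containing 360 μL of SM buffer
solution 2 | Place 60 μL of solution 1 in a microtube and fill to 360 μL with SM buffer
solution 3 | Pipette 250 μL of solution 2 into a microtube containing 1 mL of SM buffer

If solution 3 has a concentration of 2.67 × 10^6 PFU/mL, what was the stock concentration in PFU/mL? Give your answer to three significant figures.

Step 1: 40 μL + 360 μL = 400 μL total → factor 400/40 = 10
Step 2: 60 μL brought to 360 μL → factor 360/60 = 6
Step 3: 250 μL + 1 mL = 1250 μL total → factor 1250/250 = 5
Overall dilution factor = 10 × 6 × 5 = 300
Stock = 2.67 × 10^6 PFU/mL × 300 = 8.01 × 10^8 PFU/mL

8.01 × 10^8 PFU/mL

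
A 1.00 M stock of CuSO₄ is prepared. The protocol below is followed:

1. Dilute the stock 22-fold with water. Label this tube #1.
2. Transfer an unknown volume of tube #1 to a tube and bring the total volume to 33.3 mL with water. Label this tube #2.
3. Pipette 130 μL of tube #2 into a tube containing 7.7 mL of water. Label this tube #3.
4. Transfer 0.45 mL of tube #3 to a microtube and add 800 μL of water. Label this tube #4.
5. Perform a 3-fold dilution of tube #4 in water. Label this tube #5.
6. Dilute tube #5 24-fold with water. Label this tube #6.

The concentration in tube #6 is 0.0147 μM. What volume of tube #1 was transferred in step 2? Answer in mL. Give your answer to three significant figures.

Step 1: 22-fold → factor 22
Step 2: v brought to 33.3 mL → factor = 33.3 mL/v
Step 3: 130 μL + 7.7 mL = 7830 μL total → factor 7830/130 = 60.231
Step 4: 0.45 mL + 800 μL = 1.25 mL total → factor 1.25/0.45 = 2.7778
Step 5: 3-fold → factor 3
Step 6: 24-fold → factor 24
Product of known-step factors = 2.6502 × 10^5
Overall factor = 1.00 M / (0.0147 μM) = 6.8027 × 10^7
Step-2 factor = 6.8027 × 10^7 / 2.6502 × 10^5 = 256.69
v = 33.3 mL / 256.69 = 0.130 mL

0.130 mL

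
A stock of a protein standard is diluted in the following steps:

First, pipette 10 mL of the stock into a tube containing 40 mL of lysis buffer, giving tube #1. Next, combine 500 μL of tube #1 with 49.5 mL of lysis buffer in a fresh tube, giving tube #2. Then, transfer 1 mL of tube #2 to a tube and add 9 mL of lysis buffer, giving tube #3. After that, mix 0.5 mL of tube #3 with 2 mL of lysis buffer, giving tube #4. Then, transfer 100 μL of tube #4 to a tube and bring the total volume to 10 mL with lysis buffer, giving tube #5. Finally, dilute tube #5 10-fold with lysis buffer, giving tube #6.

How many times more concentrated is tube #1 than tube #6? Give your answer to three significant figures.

Step 1: 10 mL + 40 mL = 50 mL total → factor 50/10 = 5
Step 2: 500 μL + 49.5 mL = 50000 μL total → factor 50000/500 = 100
Step 3: 1 mL + 9 mL = 10 mL total → factor 10/1 = 10
Step 4: 0.5 mL + 2 mL = 2.5 mL total → factor 2.5/0.5 = 5
Step 5: 100 μL brought to 10 mL → factor 10000/100 = 100
Step 6: 10-fold → factor 10
Dilution factor to tube #1 = 5; to tube #6 = 2.5 × 10^7
[tube #1]/[tube #6] = (factor to tube #6)/(factor to tube #1) = 2.5 × 10^7/5 = 5.00 × 10^6

5.00 × 10^6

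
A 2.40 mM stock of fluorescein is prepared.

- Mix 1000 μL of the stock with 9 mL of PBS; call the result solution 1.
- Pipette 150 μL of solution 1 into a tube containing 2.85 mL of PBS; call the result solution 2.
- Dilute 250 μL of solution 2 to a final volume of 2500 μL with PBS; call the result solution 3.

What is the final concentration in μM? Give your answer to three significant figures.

Step 1: 1000 μL + 9 mL = 10000 μL total → factor 10000/1000 = 10
Step 2: 150 μL + 2.85 mL = 3000 μL total → factor 3000/150 = 20
Step 3: 250 μL brought to 2500 μL → factor 2500/250 = 10
Overall dilution factor = 10 × 20 × 10 = 2000
Final = 2.40 mM / 2000 = 0.001200 mM = 1.20 μM

1.20 μM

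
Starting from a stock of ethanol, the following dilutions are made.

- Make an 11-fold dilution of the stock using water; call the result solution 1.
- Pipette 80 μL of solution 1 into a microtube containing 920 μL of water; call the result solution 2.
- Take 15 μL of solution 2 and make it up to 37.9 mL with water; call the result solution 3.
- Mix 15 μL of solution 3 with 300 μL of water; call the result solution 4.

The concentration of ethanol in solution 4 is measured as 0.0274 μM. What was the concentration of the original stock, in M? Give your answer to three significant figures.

0.200 M

Step 1: 11-fold → factor 11
Step 2: 80 μL + 920 μL = 1000 μL total → factor 1000/80 = 12.5
Step 3: 15 μL brought to 37.9 mL → factor 37900/15 = 2526.7
Step 4: 15 μL + 300 μL = 315 μL total → factor 315/15 = 21
Overall dilution factor = 11 × 12.5 × 2526.7 × 21 = 7.2958 × 10^6
Stock = 0.0274 μM × 7.2958 × 10^6 = 1.999 × 10^5 μM = 0.200 M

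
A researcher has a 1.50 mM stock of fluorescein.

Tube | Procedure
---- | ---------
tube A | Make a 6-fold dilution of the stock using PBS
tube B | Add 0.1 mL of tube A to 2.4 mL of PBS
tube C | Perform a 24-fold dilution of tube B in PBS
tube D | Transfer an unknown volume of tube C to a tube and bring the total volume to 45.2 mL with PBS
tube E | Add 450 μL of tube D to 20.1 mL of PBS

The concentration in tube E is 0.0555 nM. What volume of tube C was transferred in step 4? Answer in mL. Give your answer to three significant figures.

Step 1: 6-fold → factor 6
Step 2: 0.1 mL + 2.4 mL = 2.5 mL total → factor 2.5/0.1 = 25
Step 3: 24-fold → factor 24
Step 4: v brought to 45.2 mL → factor = 45.2 mL/v
Step 5: 450 μL + 20.1 mL = 20550 μL total → factor 20550/450 = 45.667
Product of known-step factors = 1.644 × 10^5
Overall factor = 1.50 mM / (0.0555 nM) = 2.7027 × 10^7
Step-4 factor = 2.7027 × 10^7 / 1.644 × 10^5 = 164.4
v = 45.2 mL / 164.4 = 0.275 mL

0.275 mL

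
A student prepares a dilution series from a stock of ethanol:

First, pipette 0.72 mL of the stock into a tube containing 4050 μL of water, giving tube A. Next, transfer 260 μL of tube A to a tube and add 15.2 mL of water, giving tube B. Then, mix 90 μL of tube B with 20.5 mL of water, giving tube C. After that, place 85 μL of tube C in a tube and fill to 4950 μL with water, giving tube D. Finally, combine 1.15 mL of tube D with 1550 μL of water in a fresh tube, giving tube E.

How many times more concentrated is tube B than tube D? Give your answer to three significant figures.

Step 1: 0.72 mL + 4050 μL = 4.77 mL total → factor 4.77/0.72 = 6.625
Step 2: 260 μL + 15.2 mL = 15460 μL total → factor 15460/260 = 59.462
Step 3: 90 μL + 20.5 mL = 20590 μL total → factor 20590/90 = 228.78
Step 4: 85 μL brought to 4950 μL → factor 4950/85 = 58.235
Dilution factor to tube B = 393.93; to tube D = 5.2483 × 10^6
[tube B]/[tube D] = (factor to tube D)/(factor to tube B) = 5.2483 × 10^6/393.93 = 1.33 × 10^4

1.33 × 10^4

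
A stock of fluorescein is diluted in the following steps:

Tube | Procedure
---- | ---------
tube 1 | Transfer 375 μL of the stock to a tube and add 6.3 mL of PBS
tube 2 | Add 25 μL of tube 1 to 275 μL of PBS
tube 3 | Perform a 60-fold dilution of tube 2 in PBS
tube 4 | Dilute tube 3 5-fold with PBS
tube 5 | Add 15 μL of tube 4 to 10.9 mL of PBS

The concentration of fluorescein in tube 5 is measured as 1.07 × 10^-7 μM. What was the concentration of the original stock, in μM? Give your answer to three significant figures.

Step 1: 375 μL + 6.3 mL = 6675 μL total → factor 6675/375 = 17.8
Step 2: 25 μL + 275 μL = 300 μL total → factor 300/25 = 12
Step 3: 60-fold → factor 60
Step 4: 5-fold → factor 5
Step 5: 15 μL + 10.9 mL = 10915 μL total → factor 10915/15 = 727.67
Overall dilution factor = 17.8 × 12 × 60 × 5 × 727.67 = 4.6629 × 10^7
Stock = 1.07 × 10^-7 μM × 4.6629 × 10^7 = 4.99 μM

4.99 μM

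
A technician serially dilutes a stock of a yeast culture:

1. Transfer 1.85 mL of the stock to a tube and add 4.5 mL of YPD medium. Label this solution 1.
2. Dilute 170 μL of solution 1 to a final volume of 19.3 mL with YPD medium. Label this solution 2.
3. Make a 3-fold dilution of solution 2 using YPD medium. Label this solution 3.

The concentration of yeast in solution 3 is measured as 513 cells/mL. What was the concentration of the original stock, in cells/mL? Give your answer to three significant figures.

Step 1: 1.85 mL + 4.5 mL = 6.35 mL total → factor 6.35/1.85 = 3.4324
Step 2: 170 μL brought to 19.3 mL → factor 19300/170 = 113.53
Step 3: 3-fold → factor 3
Overall dilution factor = 3.4324 × 113.53 × 3 = 1169
Stock = 513 cells/mL × 1169 = 6.00 × 10^5 cells/mL

6.00 × 10^5 cells/mL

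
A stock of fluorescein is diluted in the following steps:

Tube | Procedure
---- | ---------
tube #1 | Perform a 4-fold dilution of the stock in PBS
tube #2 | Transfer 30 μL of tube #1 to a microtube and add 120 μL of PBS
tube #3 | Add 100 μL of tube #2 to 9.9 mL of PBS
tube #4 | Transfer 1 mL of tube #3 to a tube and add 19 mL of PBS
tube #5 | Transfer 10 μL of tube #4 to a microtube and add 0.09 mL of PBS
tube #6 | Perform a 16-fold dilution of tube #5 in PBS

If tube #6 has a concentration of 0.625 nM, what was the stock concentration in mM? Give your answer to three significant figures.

Step 1: 4-fold → factor 4
Step 2: 30 μL + 120 μL = 150 μL total → factor 150/30 = 5
Step 3: 100 μL + 9.9 mL = 10000 μL total → factor 10000/100 = 100
Step 4: 1 mL + 19 mL = 20 mL total → factor 20/1 = 20
Step 5: 10 μL + 0.09 mL = 100 μL total → factor 100/10 = 10
Step 6: 16-fold → factor 16
Overall dilution factor = 4 × 5 × 100 × 20 × 10 × 16 = 6.4 × 10^6
Stock = 0.625 nM × 6.4 × 10^6 = 4.000 × 10^6 nM = 4.00 mM

4.00 mM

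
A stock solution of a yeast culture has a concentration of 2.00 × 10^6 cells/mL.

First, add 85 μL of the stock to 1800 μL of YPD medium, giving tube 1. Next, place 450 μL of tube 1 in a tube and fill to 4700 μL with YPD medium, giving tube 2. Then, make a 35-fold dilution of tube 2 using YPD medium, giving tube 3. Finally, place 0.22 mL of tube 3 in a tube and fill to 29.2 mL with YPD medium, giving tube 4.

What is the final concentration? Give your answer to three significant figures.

Step 1: 85 μL + 1800 μL = 1885 μL total → factor 1885/85 = 22.176
Step 2: 450 μL brought to 4700 μL → factor 4700/450 = 10.444
Step 3: 35-fold → factor 35
Step 4: 0.22 mL brought to 29.2 mL → factor 29.2/0.22 = 132.73
Overall dilution factor = 22.176 × 10.444 × 35 × 132.73 = 1.076 × 10^6
Final = 2.00 × 10^6 cells/mL / 1.076 × 10^6 = 1.86 cells/mL

1.86 cells/mL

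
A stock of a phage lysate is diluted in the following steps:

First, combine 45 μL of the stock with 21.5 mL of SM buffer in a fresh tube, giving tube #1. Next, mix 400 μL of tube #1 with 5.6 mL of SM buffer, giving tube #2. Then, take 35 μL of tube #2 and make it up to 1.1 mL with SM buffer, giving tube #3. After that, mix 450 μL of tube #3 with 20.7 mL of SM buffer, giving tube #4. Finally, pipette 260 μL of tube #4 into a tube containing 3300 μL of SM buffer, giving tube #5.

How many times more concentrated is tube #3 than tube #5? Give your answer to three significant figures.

644

Step 1: 45 μL + 21.5 mL = 21545 μL total → factor 21545/45 = 478.78
Step 2: 400 μL + 5.6 mL = 6000 μL total → factor 6000/400 = 15
Step 3: 35 μL brought to 1.1 mL → factor 1100/35 = 31.429
Step 4: 450 μL + 20.7 mL = 21150 μL total → factor 21150/450 = 47
Step 5: 260 μL + 3300 μL = 3560 μL total → factor 3560/260 = 13.692
Dilution factor to tube #3 = 2.2571 × 10^5; to tube #5 = 1.4525 × 10^8
[tube #3]/[tube #5] = (factor to tube #5)/(factor to tube #3) = 1.4525 × 10^8/2.2571 × 10^5 = 644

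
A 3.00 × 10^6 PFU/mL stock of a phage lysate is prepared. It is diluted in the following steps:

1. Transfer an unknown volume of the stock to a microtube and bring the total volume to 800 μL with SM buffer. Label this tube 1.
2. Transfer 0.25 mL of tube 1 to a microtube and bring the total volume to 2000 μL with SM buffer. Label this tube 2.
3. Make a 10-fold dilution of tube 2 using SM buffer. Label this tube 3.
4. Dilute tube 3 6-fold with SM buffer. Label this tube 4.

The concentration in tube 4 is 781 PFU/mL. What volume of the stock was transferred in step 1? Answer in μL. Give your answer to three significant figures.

Step 1: v brought to 800 μL → factor = 800 μL/v
Step 2: 0.25 mL brought to 2000 μL → factor 2/0.25 = 8
Step 3: 10-fold → factor 10
Step 4: 6-fold → factor 6
Product of known-step factors = 480
Overall factor = 3.00 × 10^6 PFU/mL / (781 PFU/mL) = 3841.2
Step-1 factor = 3841.2 / 480 = 8.0026
v = 800 μL / 8.0026 = 100 μL

100 μL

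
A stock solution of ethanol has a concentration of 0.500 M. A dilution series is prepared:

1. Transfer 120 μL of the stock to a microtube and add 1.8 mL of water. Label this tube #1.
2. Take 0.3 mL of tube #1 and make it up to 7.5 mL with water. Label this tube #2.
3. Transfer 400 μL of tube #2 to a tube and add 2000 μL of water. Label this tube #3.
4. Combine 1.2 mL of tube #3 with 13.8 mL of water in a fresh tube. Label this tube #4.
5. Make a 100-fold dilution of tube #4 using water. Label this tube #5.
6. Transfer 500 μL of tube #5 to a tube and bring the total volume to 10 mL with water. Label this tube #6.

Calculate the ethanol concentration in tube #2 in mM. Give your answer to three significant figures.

1.25 mM

Step 1: 120 μL + 1.8 mL = 1920 μL total → factor 1920/120 = 16
Step 2: 0.3 mL brought to 7.5 mL → factor 7.5/0.3 = 25
Dilution factor through tube #2 = 16 × 25 = 400
[tube #2] = 0.500 M / 400 = 0.001250 M = 1.25 mM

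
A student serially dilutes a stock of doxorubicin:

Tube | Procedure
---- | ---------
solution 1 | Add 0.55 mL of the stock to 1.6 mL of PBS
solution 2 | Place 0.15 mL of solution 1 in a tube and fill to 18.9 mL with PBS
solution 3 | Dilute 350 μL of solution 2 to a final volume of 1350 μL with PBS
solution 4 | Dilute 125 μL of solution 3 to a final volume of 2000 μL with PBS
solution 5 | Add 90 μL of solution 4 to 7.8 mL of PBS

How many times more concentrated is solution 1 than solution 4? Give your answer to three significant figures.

Step 1: 0.55 mL + 1.6 mL = 2.15 mL total → factor 2.15/0.55 = 3.9091
Step 2: 0.15 mL brought to 18.9 mL → factor 18.9/0.15 = 126
Step 3: 350 μL brought to 1350 μL → factor 1350/350 = 3.8571
Step 4: 125 μL brought to 2000 μL → factor 2000/125 = 16
Dilution factor to solution 1 = 3.9091; to solution 4 = 30397
[solution 1]/[solution 4] = (factor to solution 4)/(factor to solution 1) = 30397/3.9091 = 7.78 × 10^3

7.78 × 10^3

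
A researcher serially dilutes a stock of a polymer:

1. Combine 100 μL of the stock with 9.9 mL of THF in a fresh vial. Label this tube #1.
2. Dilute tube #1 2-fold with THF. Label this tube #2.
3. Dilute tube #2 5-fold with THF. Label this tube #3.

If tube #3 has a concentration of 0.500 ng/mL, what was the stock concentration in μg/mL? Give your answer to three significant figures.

Step 1: 100 μL + 9.9 mL = 10000 μL total → factor 10000/100 = 100
Step 2: 2-fold → factor 2
Step 3: 5-fold → factor 5
Overall dilution factor = 100 × 2 × 5 = 1000
Stock = 0.500 ng/mL × 1000 = 500.0 ng/mL = 0.500 μg/mL

0.500 μg/mL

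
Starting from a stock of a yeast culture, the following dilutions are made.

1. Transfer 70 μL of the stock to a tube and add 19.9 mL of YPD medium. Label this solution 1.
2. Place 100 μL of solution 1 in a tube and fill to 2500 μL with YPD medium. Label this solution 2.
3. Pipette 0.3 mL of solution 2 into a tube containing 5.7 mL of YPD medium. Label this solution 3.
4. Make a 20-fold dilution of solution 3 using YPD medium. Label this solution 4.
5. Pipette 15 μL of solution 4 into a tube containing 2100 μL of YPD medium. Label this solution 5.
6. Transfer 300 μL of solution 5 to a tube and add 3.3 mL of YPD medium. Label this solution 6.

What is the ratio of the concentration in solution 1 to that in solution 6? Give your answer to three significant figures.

1.69 × 10^7

Step 1: 70 μL + 19.9 mL = 19970 μL total → factor 19970/70 = 285.29
Step 2: 100 μL brought to 2500 μL → factor 2500/100 = 25
Step 3: 0.3 mL + 5.7 mL = 6 mL total → factor 6/0.3 = 20
Step 4: 20-fold → factor 20
Step 5: 15 μL + 2100 μL = 2115 μL total → factor 2115/15 = 141
Step 6: 300 μL + 3.3 mL = 3600 μL total → factor 3600/300 = 12
Dilution factor to solution 1 = 285.29; to solution 6 = 4.827 × 10^9
[solution 1]/[solution 6] = (factor to solution 6)/(factor to solution 1) = 4.827 × 10^9/285.29 = 1.69 × 10^7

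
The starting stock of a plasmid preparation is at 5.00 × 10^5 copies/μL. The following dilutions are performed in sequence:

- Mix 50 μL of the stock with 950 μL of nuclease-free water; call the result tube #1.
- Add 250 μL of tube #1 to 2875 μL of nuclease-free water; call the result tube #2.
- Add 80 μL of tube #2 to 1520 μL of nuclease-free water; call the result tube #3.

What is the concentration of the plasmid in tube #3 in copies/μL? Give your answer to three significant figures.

Step 1: 50 μL + 950 μL = 1000 μL total → factor 1000/50 = 20
Step 2: 250 μL + 2875 μL = 3125 μL total → factor 3125/250 = 12.5
Step 3: 80 μL + 1520 μL = 1600 μL total → factor 1600/80 = 20
Overall dilution factor = 20 × 12.5 × 20 = 5000
Final = 5.00 × 10^5 copies/μL / 5000 = 100 copies/μL

100 copies/μL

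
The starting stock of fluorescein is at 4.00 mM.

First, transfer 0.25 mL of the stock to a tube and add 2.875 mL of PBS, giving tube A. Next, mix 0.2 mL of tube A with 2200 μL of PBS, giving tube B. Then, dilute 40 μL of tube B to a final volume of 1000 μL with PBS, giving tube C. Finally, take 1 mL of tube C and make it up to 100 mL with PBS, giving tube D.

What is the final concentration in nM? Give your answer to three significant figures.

Step 1: 0.25 mL + 2.875 mL = 3.125 mL total → factor 3.125/0.25 = 12.5
Step 2: 0.2 mL + 2200 μL = 2.4 mL total → factor 2.4/0.2 = 12
Step 3: 40 μL brought to 1000 μL → factor 1000/40 = 25
Step 4: 1 mL brought to 100 mL → factor 100/1 = 100
Overall dilution factor = 12.5 × 12 × 25 × 100 = 3.75 × 10^5
Final = 4.00 mM / 3.75 × 10^5 = 1.067 × 10^-5 mM = 10.7 nM

10.7 nM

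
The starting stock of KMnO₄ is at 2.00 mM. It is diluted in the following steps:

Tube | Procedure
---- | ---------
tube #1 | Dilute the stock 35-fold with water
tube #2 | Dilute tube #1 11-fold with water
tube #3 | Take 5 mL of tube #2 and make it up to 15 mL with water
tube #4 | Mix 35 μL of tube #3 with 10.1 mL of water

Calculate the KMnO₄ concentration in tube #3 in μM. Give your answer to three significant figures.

Step 1: 35-fold → factor 35
Step 2: 11-fold → factor 11
Step 3: 5 mL brought to 15 mL → factor 15/5 = 3
Dilution factor through tube #3 = 35 × 11 × 3 = 1155
[tube #3] = 2.00 mM / 1155 = 0.001732 mM = 1.73 μM

1.73 μM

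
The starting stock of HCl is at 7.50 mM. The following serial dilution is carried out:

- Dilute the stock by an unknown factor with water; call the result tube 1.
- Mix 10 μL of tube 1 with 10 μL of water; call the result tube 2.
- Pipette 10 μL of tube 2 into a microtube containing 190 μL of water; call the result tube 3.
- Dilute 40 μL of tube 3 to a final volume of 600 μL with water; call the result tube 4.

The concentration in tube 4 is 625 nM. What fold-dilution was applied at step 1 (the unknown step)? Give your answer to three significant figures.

Step 1: unknown factor x
Step 2: 10 μL + 10 μL = 20 μL total → factor 20/10 = 2
Step 3: 10 μL + 190 μL = 200 μL total → factor 200/10 = 20
Step 4: 40 μL brought to 600 μL → factor 600/40 = 15
Product of known-step factors = 600
Overall factor = 7.50 mM / (625 nM) = 12000
x = 12000 / 600 = 20.0

20.0-fold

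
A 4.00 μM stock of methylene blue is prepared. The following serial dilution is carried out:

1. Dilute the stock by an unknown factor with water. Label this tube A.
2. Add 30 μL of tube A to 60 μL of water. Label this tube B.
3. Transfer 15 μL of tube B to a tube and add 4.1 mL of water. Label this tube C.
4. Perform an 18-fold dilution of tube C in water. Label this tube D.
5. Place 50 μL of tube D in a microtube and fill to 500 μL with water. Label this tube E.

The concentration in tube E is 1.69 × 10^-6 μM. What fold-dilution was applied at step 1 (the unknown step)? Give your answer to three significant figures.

Step 1: unknown factor x
Step 2: 30 μL + 60 μL = 90 μL total → factor 90/30 = 3
Step 3: 15 μL + 4.1 mL = 4115 μL total → factor 4115/15 = 274.33
Step 4: 18-fold → factor 18
Step 5: 50 μL brought to 500 μL → factor 500/50 = 10
Product of known-step factors = 1.4814 × 10^5
Overall factor = 4.00 μM / (1.69 × 10^-6 μM) = 2.3669 × 10^6
x = 2.3669 × 10^6 / 1.4814 × 10^5 = 16.0

16.0-fold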